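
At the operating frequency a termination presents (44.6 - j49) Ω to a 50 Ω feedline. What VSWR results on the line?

VSWR ≈ 2.72

Γ = (Z_L − Z_0)/(Z_L + Z_0) = (-5.4 − j49)/(94.6 − j49)
|Γ| = 49.3/107 = 0.463
VSWR = (1 + |Γ|)/(1 − |Γ|) = 1.46/0.537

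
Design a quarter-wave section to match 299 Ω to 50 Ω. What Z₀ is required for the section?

Z_qwt = √(Z_0·R_L) = √(50 × 299) = √14950

Z_qwt ≈ 122 Ω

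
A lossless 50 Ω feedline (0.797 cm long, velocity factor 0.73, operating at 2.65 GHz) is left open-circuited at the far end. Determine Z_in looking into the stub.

Z_in ≈ −j72.2 Ω

λ = v/f = 0.73·c / 2.65 GHz = 0.0826 m
βl = 2π·l/λ = 2π × 0.0964 = 34.7°
tan(βl) = 0.693
For an open-circuited stub, Z_in = −jZ_0·cot(βl) = −jZ_0/tan(βl)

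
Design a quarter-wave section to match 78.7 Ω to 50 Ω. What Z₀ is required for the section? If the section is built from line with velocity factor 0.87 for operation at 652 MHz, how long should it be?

Z_qwt = √(Z_0·R_L) = √(50 × 78.7) = √3935
λ = 0.87·c/f = 0.4 m, so l = λ/4 = 0.1 m

Z_qwt ≈ 62.7 Ω; length ≈ 10 cm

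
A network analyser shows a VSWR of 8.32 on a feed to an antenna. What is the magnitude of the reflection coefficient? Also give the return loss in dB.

|Γ| ≈ 0.785; return loss ≈ 2.1 dB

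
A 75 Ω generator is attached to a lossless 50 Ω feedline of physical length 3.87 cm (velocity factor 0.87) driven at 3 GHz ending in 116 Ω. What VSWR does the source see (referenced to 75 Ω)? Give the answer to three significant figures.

λ = v/f = 0.87·c / 3 GHz = 0.087 m
βl = 2π·l/λ = 2π × 0.445 = 160°
tan(βl) = -0.361
Z_in = Z_0·(Z_L + jZ_0·tanβl)/(Z_0 + jZ_L·tanβl) = 77 + j46.5 Ω
Γ_s = (Z_in − Z_s)/(Z_in + Z_s) = (2.03 + j46.5)/(152 + j46.5), |Γ_s| = 0.293
VSWR = (1 + |Γ_s|)/(1 − |Γ_s|)

VSWR ≈ 1.83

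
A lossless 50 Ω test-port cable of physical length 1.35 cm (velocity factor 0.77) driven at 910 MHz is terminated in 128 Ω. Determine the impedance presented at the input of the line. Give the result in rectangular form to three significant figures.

λ = v/f = 0.77·c / 910 MHz = 0.254 m
βl = 2π·l/λ = 2π × 0.0532 = 19.1°
tan(βl) = tan(19.1°) = 0.347
Z_in = Z_0·(Z_L + jZ_0·tanβl)/(Z_0 + jZ_L·tanβl)
     = 50·(128 + j17.4)/(50 + j44.4)

Z_in ≈ 80.1 − j53.9 Ω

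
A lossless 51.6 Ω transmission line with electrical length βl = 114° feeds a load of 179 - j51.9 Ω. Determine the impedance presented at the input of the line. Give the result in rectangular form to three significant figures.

Z_in ≈ 17.4 + j25.8 Ω

tan(βl) = tan(114°) = -2.25
Z_in = Z_0·(Z_L + jZ_0·tanβl)/(Z_0 + jZ_L·tanβl)
     = 51.6·(179 − j168)/(-65 − j402)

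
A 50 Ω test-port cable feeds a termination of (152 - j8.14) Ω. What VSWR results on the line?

VSWR ≈ 3.05

Γ = (Z_L − Z_0)/(Z_L + Z_0) = (102 − j8.14)/(202 − j8.14)
|Γ| = 102/202 = 0.506
VSWR = (1 + |Γ|)/(1 − |Γ|) = 1.51/0.494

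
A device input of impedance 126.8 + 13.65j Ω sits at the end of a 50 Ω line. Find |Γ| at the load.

Γ = (Z_L − Z_0)/(Z_L + Z_0) = (76.8 + j13.65)/(176.8 + j13.65)
|Γ| = 78/177

|Γ| ≈ 0.44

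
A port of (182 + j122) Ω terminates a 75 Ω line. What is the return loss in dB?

RL ≈ 4.88 dB

Γ = (107 + j122)/(257 + j122), |Γ| = 0.57
RL = −20·log₁₀|Γ| = −20·log₁₀(0.57)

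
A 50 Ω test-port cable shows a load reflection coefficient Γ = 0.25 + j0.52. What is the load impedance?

Z_L ≈ 40 + j62.4 Ω

Z_L = Z_0·(1 + Γ)/(1 − Γ) = 50·(1.25 + j0.52)/(0.75 − j0.52)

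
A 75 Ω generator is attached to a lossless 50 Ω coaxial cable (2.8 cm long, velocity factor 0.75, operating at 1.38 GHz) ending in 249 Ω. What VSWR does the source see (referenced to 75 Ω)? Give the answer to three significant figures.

λ = v/f = 0.75·c / 1.38 GHz = 0.163 m
βl = 2π·l/λ = 2π × 0.172 = 61.8°
tan(βl) = 1.87
Z_in = Z_0·(Z_L + jZ_0·tanβl)/(Z_0 + jZ_L·tanβl) = 12.8 − j25.4 Ω
Γ_s = (Z_in − Z_s)/(Z_in + Z_s) = (-62.2 − j25.4)/(87.8 − j25.4), |Γ_s| = 0.736
VSWR = (1 + |Γ_s|)/(1 − |Γ_s|)

VSWR ≈ 6.56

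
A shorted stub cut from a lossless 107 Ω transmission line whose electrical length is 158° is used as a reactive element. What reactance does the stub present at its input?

X_in ≈ -43.2 Ω (capacitive)

tan(βl) = -0.404
For a shorted stub, Z_in = jZ_0·tan(βl)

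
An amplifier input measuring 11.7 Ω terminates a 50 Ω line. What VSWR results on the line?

VSWR ≈ 4.27

Γ = (11.7 − 50)/(11.7 + 50) = -0.621
VSWR = (1 + 0.621)/(1 − 0.621)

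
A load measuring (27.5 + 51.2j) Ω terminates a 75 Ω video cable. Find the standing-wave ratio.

VSWR ≈ 4.12

Γ = (Z_L − Z_0)/(Z_L + Z_0) = (-47.5 + j51.2)/(102.5 + j51.2)
|Γ| = 69.8/115 = 0.61
VSWR = (1 + |Γ|)/(1 − |Γ|) = 1.61/0.39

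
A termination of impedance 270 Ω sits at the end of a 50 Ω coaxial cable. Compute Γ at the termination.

Γ = 0.688

Γ = (Z_L − Z_0)/(Z_L + Z_0) = (270 − 50)/(270 + 50) = 220/320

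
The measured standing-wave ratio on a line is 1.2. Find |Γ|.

|Γ| ≈ 0.0909

|Γ| = (S − 1)/(S + 1) = (1.2 − 1)/(1.2 + 1) = 0.2/2.2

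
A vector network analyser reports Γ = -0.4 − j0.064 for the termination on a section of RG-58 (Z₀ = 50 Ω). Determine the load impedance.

Z_L ≈ 21.3 − j3.26 Ω

Z_L = Z_0·(1 + Γ)/(1 − Γ) = 50·(0.6 − j0.064)/(1.4 + j0.064)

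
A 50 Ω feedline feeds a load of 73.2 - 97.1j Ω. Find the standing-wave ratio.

VSWR ≈ 4.5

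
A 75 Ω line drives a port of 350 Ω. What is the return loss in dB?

Γ = (350 − 75)/(350 + 75) = 0.647
RL = −20·log₁₀|Γ| = −20·log₁₀(0.647)

RL ≈ 3.78 dB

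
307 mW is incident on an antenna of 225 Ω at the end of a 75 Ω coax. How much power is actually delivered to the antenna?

Γ = (225 − 75)/(225 + 75) = 0.5
|Γ|² = 0.25
P_refl = |Γ|²·P_inc = 76.8 mW, P_del = (1 − |Γ|²)·P_inc = 230 mW

P_delivered ≈ 230 mW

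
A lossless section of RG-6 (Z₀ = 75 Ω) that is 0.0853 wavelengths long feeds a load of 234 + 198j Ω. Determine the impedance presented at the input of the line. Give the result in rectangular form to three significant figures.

βl = 2π × 0.0853 = 30.7°
tan(βl) = tan(30.7°) = 0.594
Z_in = Z_0·(Z_L + jZ_0·tanβl)/(Z_0 + jZ_L·tanβl)
     = 75·(234 + j243)/(-42.6 + j139)

Z_in ≈ 84.3 − j152 Ω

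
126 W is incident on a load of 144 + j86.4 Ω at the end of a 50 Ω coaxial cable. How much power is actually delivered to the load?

P_delivered ≈ 80.5 W

|Γ| = |(94 + j86.4)/(194 + j86.4)| = 0.601
|Γ|² = 0.361
P_refl = |Γ|²·P_inc = 45.5 W, P_del = (1 − |Γ|²)·P_inc = 80.5 W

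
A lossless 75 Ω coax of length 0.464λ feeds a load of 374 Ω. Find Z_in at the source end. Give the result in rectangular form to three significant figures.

βl = 2π × 0.464 = 167°
tan(βl) = tan(167°) = -0.23
Z_in = Z_0·(Z_L + jZ_0·tanβl)/(Z_0 + jZ_L·tanβl)
     = 75·(374 − j17.3)/(75 − j86.1)

Z_in ≈ 170 + j178 Ω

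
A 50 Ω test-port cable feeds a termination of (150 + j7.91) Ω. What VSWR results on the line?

VSWR ≈ 3.01

Γ = (Z_L − Z_0)/(Z_L + Z_0) = (100 + j7.91)/(200 + j7.91)
|Γ| = 100/200 = 0.501
VSWR = (1 + |Γ|)/(1 − |Γ|) = 1.5/0.499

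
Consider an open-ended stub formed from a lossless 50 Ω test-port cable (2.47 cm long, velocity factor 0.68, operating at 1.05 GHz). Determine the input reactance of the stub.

λ = v/f = 0.68·c / 1.05 GHz = 0.194 m
βl = 2π·l/λ = 2π × 0.127 = 45.8°
tan(βl) = 1.03
For an open-ended stub, Z_in = −jZ_0·cot(βl) = −jZ_0/tan(βl)

X_in ≈ -48.7 Ω (capacitive)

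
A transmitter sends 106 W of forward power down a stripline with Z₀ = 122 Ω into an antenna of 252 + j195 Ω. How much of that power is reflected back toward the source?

P_reflected ≈ 32.7 W

|Γ| = |(130 + j195)/(374 + j195)| = 0.556
|Γ|² = 0.309
P_refl = |Γ|²·P_inc = 32.7 W, P_del = (1 − |Γ|²)·P_inc = 73.3 W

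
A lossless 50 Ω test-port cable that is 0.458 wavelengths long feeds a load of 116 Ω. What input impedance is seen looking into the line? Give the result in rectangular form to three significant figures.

Z_in ≈ 89.4 + j42.5 Ω

βl = 2π × 0.458 = 165°
tan(βl) = tan(165°) = -0.27
Z_in = Z_0·(Z_L + jZ_0·tanβl)/(Z_0 + jZ_L·tanβl)
     = 50·(116 − j13.5)/(50 − j31.3)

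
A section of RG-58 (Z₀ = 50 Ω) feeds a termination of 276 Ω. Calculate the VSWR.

VSWR ≈ 5.52

For a purely resistive load, VSWR = R_L/Z_0 or Z_0/R_L (whichever > 1) = 276/50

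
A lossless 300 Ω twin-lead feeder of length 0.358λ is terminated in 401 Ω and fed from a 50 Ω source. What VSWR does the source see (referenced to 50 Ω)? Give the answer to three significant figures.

VSWR ≈ 5.89

βl = 2π × 0.358 = 129°
tan(βl) = -1.24
Z_in = Z_0·(Z_L + jZ_0·tanβl)/(Z_0 + jZ_L·tanβl) = 272 + j78.1 Ω
Γ_s = (Z_in − Z_s)/(Z_in + Z_s) = (222 + j78.1)/(322 + j78.1), |Γ_s| = 0.71
VSWR = (1 + |Γ_s|)/(1 − |Γ_s|)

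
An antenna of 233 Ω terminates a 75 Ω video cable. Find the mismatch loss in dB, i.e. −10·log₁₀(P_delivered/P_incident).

mismatch loss ≈ 1.33 dB

Γ = (233 − 75)/(233 + 75) = 0.513
|Γ|² = 0.263, so P_del/P_inc = 1 − |Γ|² = 0.737
ML = −10·log₁₀(1 − |Γ|²)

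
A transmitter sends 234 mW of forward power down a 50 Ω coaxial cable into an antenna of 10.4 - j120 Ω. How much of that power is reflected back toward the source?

|Γ| = |(-39.6 − j120)/(60.4 − j120)| = 0.941
|Γ|² = 0.885
P_refl = |Γ|²·P_inc = 207 mW, P_del = (1 − |Γ|²)·P_inc = 27 mW

P_reflected ≈ 207 mW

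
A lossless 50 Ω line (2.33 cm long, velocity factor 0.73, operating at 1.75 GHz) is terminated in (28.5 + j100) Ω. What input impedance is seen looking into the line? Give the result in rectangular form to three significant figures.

λ = v/f = 0.73·c / 1.75 GHz = 0.125 m
βl = 2π·l/λ = 2π × 0.186 = 67°
tan(βl) = tan(67°) = 2.36
Z_in = Z_0·(Z_L + jZ_0·tanβl)/(Z_0 + jZ_L·tanβl)
     = 50·(28.5 + j218)/(-186 + j67.2)

Z_in ≈ 12 − j54.3 Ω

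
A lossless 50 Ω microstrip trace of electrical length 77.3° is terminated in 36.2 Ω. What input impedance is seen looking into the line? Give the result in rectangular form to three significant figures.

tan(βl) = tan(77.3°) = 4.44
Z_in = Z_0·(Z_L + jZ_0·tanβl)/(Z_0 + jZ_L·tanβl)
     = 50·(36.2 + j222)/(50 + j161)

Z_in ≈ 66.2 + j9.33 Ω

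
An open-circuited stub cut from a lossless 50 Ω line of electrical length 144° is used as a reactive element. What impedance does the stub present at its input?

Z_in ≈ +j68.8 Ω

tan(βl) = -0.727
For an open-circuited stub, Z_in = −jZ_0·cot(βl) = −jZ_0/tan(βl)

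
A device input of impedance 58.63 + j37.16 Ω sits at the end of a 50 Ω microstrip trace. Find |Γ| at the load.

|Γ| ≈ 0.332

Γ = (Z_L − Z_0)/(Z_L + Z_0) = (8.63 + j37.16)/(108.6 + j37.16)
|Γ| = 38.1/115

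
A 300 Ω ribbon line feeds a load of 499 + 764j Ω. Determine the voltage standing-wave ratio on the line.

VSWR ≈ 6

Γ = (Z_L − Z_0)/(Z_L + Z_0) = (199 + j764)/(799 + j764)
|Γ| = 789/1110 = 0.714
VSWR = (1 + |Γ|)/(1 − |Γ|) = 1.71/0.286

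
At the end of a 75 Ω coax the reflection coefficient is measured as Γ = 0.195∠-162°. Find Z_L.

Z_L = Z_0·(1 + Γ)/(1 − Γ) = 75·(0.815 − j0.0603)/(1.19 + j0.0603)

Z_L ≈ 51.2 − j6.42 Ω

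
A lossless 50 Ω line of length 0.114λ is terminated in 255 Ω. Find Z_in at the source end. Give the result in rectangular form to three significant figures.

βl = 2π × 0.114 = 41°
tan(βl) = tan(41°) = 0.871
Z_in = Z_0·(Z_L + jZ_0·tanβl)/(Z_0 + jZ_L·tanβl)
     = 50·(255 + j43.5)/(50 + j222)

Z_in ≈ 21.6 − j52.6 Ω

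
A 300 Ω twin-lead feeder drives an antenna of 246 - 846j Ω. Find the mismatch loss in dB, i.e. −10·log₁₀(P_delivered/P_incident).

mismatch loss ≈ 5.36 dB

Γ = (-54 − j846)/(546 − j846), |Γ| = 0.842
|Γ|² = 0.709, so P_del/P_inc = 1 − |Γ|² = 0.291
ML = −10·log₁₀(1 − |Γ|²)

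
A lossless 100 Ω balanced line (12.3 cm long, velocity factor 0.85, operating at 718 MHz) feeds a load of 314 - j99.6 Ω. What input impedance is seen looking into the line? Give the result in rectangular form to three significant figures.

λ = v/f = 0.85·c / 718 MHz = 0.355 m
βl = 2π·l/λ = 2π × 0.346 = 125°
tan(βl) = tan(125°) = -1.45
Z_in = Z_0·(Z_L + jZ_0·tanβl)/(Z_0 + jZ_L·tanβl)
     = 100·(314 − j244)/(-44 − j454)

Z_in ≈ 46.7 + j73.7 Ω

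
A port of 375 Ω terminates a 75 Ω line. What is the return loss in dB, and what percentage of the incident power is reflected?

RL ≈ 3.52 dB; 44.4% of incident power reflected

Γ = (375 − 75)/(375 + 75) = 0.667
RL = −20·log₁₀(0.667) = 3.52 dB
P_refl/P_inc = |Γ|² = 0.444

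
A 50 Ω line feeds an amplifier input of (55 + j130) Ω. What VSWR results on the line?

VSWR ≈ 8.03

Γ = (Z_L − Z_0)/(Z_L + Z_0) = (5 + j130)/(105 + j130)
|Γ| = 130/167 = 0.779
VSWR = (1 + |Γ|)/(1 − |Γ|) = 1.78/0.221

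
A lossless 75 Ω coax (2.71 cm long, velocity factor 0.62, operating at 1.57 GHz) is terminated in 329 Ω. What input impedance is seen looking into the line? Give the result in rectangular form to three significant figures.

λ = v/f = 0.62·c / 1.57 GHz = 0.118 m
βl = 2π·l/λ = 2π × 0.229 = 82.3°
tan(βl) = tan(82.3°) = 7.44
Z_in = Z_0·(Z_L + jZ_0·tanβl)/(Z_0 + jZ_L·tanβl)
     = 75·(329 + j558)/(75 + j2450)

Z_in ≈ 17.4 − j9.54 Ω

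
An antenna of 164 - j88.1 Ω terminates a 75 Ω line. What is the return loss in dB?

RL ≈ 6.17 dB

Γ = (89 − j88.1)/(239 − j88.1), |Γ| = 0.492
RL = −20·log₁₀|Γ| = −20·log₁₀(0.492)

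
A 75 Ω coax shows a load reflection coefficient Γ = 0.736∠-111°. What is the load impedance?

Z_L = Z_0·(1 + Γ)/(1 − Γ) = 75·(0.736 − j0.687)/(1.26 + j0.687)

Z_L ≈ 16.6 − j49.8 Ω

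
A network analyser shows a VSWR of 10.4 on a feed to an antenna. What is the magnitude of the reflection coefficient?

|Γ| ≈ 0.825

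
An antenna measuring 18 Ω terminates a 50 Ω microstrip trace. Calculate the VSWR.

For a purely resistive load, VSWR = R_L/Z_0 or Z_0/R_L (whichever > 1) = 50/18

VSWR ≈ 2.78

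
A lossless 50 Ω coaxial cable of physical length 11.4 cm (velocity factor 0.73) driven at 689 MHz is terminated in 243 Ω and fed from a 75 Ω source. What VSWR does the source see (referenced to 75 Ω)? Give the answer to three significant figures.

λ = v/f = 0.73·c / 689 MHz = 0.318 m
βl = 2π·l/λ = 2π × 0.359 = 129°
tan(βl) = -1.23
Z_in = Z_0·(Z_L + jZ_0·tanβl)/(Z_0 + jZ_L·tanβl) = 16.6 + j37.9 Ω
Γ_s = (Z_in − Z_s)/(Z_in + Z_s) = (-58.4 + j37.9)/(91.6 + j37.9), |Γ_s| = 0.702
VSWR = (1 + |Γ_s|)/(1 − |Γ_s|)

VSWR ≈ 5.71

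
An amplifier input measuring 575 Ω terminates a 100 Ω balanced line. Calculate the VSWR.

For a purely resistive load, VSWR = R_L/Z_0 or Z_0/R_L (whichever > 1) = 575/100

VSWR ≈ 5.75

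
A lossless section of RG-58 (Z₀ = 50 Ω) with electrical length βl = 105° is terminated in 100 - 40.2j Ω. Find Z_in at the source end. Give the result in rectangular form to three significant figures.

Z_in ≈ 25 + j20.1 Ω

tan(βl) = tan(105°) = -3.73
Z_in = Z_0·(Z_L + jZ_0·tanβl)/(Z_0 + jZ_L·tanβl)
     = 50·(100 − j227)/(-100 − j373)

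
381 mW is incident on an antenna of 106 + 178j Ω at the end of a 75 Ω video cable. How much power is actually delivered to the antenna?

|Γ| = |(31 + j178)/(181 + j178)| = 0.712
|Γ|² = 0.507
P_refl = |Γ|²·P_inc = 193 mW, P_del = (1 − |Γ|²)·P_inc = 188 mW

P_delivered ≈ 188 mW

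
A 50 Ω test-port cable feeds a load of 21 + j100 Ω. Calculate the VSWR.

Γ = (Z_L − Z_0)/(Z_L + Z_0) = (-29 + j100)/(71 + j100)
|Γ| = 104/123 = 0.849
VSWR = (1 + |Γ|)/(1 − |Γ|) = 1.85/0.151

VSWR ≈ 12.2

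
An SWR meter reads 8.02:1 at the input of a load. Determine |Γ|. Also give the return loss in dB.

|Γ| ≈ 0.778; return loss ≈ 2.18 dB

|Γ| = (S − 1)/(S + 1) = (8.02 − 1)/(8.02 + 1) = 7.02/9.02
RL = −20·log₁₀|Γ| = −20·log₁₀(0.778)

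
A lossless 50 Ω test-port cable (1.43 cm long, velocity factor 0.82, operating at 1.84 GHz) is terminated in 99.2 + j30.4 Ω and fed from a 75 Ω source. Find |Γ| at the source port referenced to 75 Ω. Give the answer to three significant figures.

λ = v/f = 0.82·c / 1.84 GHz = 0.134 m
βl = 2π·l/λ = 2π × 0.107 = 38.5°
tan(βl) = 0.796
Z_in = Z_0·(Z_L + jZ_0·tanβl)/(Z_0 + jZ_L·tanβl) = 58.7 − j43.6 Ω
Γ_s = (Z_in − Z_s)/(Z_in + Z_s) = (-16.3 − j43.6)/(134 − j43.6), |Γ_s| = 0.331

|Γ| ≈ 0.331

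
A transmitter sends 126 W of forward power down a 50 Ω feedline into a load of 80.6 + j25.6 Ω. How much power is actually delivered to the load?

|Γ| = |(30.6 + j25.6)/(130.6 + j25.6)| = 0.3
|Γ|² = 0.0899
P_refl = |Γ|²·P_inc = 11.3 W, P_del = (1 − |Γ|²)·P_inc = 115 W

P_delivered ≈ 115 W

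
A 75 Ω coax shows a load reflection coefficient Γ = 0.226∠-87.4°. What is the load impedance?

Z_L = Z_0·(1 + Γ)/(1 − Γ) = 75·(1.01 − j0.226)/(0.99 + j0.226)

Z_L ≈ 69.1 − j32.9 Ω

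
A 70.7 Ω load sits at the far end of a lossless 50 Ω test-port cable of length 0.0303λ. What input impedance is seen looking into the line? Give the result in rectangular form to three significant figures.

βl = 2π × 0.0303 = 10.9°
tan(βl) = tan(10.9°) = 0.193
Z_in = Z_0·(Z_L + jZ_0·tanβl)/(Z_0 + jZ_L·tanβl)
     = 50·(70.7 + j9.64)/(50 + j13.6)

Z_in ≈ 68.3 − j8.96 Ω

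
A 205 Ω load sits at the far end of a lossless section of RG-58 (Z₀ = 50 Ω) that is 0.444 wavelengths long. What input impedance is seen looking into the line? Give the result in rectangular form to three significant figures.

βl = 2π × 0.444 = 160°
tan(βl) = tan(160°) = -0.367
Z_in = Z_0·(Z_L + jZ_0·tanβl)/(Z_0 + jZ_L·tanβl)
     = 50·(205 − j18.4)/(50 − j75.3)

Z_in ≈ 71.2 + j88.9 Ω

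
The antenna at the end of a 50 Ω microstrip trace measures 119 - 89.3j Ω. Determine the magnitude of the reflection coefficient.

|Γ| ≈ 0.59

Γ = (Z_L − Z_0)/(Z_L + Z_0) = (69 − j89.3)/(169 − j89.3)
|Γ| = 113/191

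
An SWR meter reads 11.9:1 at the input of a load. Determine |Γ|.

|Γ| = (S − 1)/(S + 1) = (11.9 − 1)/(11.9 + 1) = 10.9/12.9

|Γ| ≈ 0.845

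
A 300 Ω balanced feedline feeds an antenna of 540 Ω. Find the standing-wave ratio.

For a purely resistive load, VSWR = R_L/Z_0 or Z_0/R_L (whichever > 1) = 540/300

VSWR ≈ 1.8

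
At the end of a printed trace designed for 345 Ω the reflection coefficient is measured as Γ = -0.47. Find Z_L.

Z_L = Z_0·(1 + Γ)/(1 − Γ) = 345·(0.53)/(1.47)

Z_L ≈ 124 Ω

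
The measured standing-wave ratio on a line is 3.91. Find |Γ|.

|Γ| = (S − 1)/(S + 1) = (3.91 − 1)/(3.91 + 1) = 2.91/4.91

|Γ| ≈ 0.593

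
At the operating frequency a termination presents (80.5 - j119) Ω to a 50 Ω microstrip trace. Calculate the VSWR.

Γ = (Z_L − Z_0)/(Z_L + Z_0) = (30.5 − j119)/(130.5 − j119)
|Γ| = 123/177 = 0.696
VSWR = (1 + |Γ|)/(1 − |Γ|) = 1.7/0.304

VSWR ≈ 5.57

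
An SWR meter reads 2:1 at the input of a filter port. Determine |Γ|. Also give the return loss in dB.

|Γ| ≈ 0.333; return loss ≈ 9.54 dB

|Γ| = (S − 1)/(S + 1) = (2 − 1)/(2 + 1) = 1/3
RL = −20·log₁₀|Γ| = −20·log₁₀(0.333)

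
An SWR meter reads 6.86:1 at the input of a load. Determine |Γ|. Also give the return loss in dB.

|Γ| = (S − 1)/(S + 1) = (6.86 − 1)/(6.86 + 1) = 5.86/7.86
RL = −20·log₁₀|Γ| = −20·log₁₀(0.746)

|Γ| ≈ 0.746; return loss ≈ 2.55 dB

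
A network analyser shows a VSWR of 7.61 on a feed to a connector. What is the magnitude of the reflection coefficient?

|Γ| = (S − 1)/(S + 1) = (7.61 − 1)/(7.61 + 1) = 6.61/8.61

|Γ| ≈ 0.768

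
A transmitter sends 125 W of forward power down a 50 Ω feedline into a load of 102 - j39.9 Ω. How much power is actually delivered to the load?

|Γ| = |(52 − j39.9)/(152 − j39.9)| = 0.417
|Γ|² = 0.174
P_refl = |Γ|²·P_inc = 21.7 W, P_del = (1 − |Γ|²)·P_inc = 103 W

P_delivered ≈ 103 W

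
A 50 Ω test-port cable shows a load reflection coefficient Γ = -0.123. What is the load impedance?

Z_L = Z_0·(1 + Γ)/(1 − Γ) = 50·(0.877)/(1.12)

Z_L ≈ 39 Ω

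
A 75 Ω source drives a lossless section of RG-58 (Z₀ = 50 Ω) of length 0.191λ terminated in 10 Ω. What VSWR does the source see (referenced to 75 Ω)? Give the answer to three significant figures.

VSWR ≈ 3.9

βl = 2π × 0.191 = 68.8°
tan(βl) = 2.57
Z_in = Z_0·(Z_L + jZ_0·tanβl)/(Z_0 + jZ_L·tanβl) = 60.2 + j97.6 Ω
Γ_s = (Z_in − Z_s)/(Z_in + Z_s) = (-14.8 + j97.6)/(135 + j97.6), |Γ_s| = 0.592
VSWR = (1 + |Γ_s|)/(1 − |Γ_s|)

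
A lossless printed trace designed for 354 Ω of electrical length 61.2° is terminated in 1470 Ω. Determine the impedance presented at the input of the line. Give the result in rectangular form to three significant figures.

tan(βl) = tan(61.2°) = 1.82
Z_in = Z_0·(Z_L + jZ_0·tanβl)/(Z_0 + jZ_L·tanβl)
     = 354·(1470 + j644)/(354 + j2670)

Z_in ≈ 109 − j180 Ω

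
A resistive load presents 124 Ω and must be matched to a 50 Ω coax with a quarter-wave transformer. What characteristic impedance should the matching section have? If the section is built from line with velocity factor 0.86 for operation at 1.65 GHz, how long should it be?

Z_qwt ≈ 78.7 Ω; length ≈ 3.91 cm

Z_qwt = √(Z_0·R_L) = √(50 × 124) = √6200
λ = 0.86·c/f = 0.156 m, so l = λ/4 = 0.0391 m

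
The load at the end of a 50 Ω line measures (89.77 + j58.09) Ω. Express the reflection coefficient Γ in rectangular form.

Γ = (Z_L − Z_0)/(Z_L + Z_0) = (39.77 + j58.09)/(139.8 + j58.09)

Γ ≈ 0.39 + j0.254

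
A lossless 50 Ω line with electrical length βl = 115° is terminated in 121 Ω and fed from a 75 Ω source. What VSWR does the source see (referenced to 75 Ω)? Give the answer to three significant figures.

tan(βl) = -2.14
Z_in = Z_0·(Z_L + jZ_0·tanβl)/(Z_0 + jZ_L·tanβl) = 24.3 + j18.6 Ω
Γ_s = (Z_in − Z_s)/(Z_in + Z_s) = (-50.7 + j18.6)/(99.3 + j18.6), |Γ_s| = 0.535
VSWR = (1 + |Γ_s|)/(1 − |Γ_s|)

VSWR ≈ 3.3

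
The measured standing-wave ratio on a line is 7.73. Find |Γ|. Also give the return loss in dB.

|Γ| ≈ 0.771; return loss ≈ 2.26 dB

|Γ| = (S − 1)/(S + 1) = (7.73 − 1)/(7.73 + 1) = 6.73/8.73
RL = −20·log₁₀|Γ| = −20·log₁₀(0.771)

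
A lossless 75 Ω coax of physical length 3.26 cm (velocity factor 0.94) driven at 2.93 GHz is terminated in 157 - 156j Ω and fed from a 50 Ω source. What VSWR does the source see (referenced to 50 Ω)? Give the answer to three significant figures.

VSWR ≈ 4.89

λ = v/f = 0.94·c / 2.93 GHz = 0.0962 m
βl = 2π·l/λ = 2π × 0.339 = 122°
tan(βl) = -1.6
Z_in = Z_0·(Z_L + jZ_0·tanβl)/(Z_0 + jZ_L·tanβl) = 33.5 + j70.1 Ω
Γ_s = (Z_in − Z_s)/(Z_in + Z_s) = (-16.5 + j70.1)/(83.5 + j70.1), |Γ_s| = 0.66
VSWR = (1 + |Γ_s|)/(1 − |Γ_s|)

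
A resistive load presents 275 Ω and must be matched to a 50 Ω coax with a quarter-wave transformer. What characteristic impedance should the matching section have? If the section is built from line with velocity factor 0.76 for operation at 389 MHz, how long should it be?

Z_qwt = √(Z_0·R_L) = √(50 × 275) = √13750
λ = 0.76·c/f = 0.586 m, so l = λ/4 = 0.147 m

Z_qwt ≈ 117 Ω; length ≈ 14.7 cm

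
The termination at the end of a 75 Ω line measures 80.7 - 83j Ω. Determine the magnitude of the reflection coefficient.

|Γ| ≈ 0.472

Γ = (Z_L − Z_0)/(Z_L + Z_0) = (5.7 − j83)/(155.7 − j83)
|Γ| = 83.2/176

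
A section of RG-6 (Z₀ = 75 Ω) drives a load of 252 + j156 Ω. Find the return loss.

RL ≈ 3.73 dB

Γ = (177 + j156)/(327 + j156), |Γ| = 0.651
RL = −20·log₁₀|Γ| = −20·log₁₀(0.651)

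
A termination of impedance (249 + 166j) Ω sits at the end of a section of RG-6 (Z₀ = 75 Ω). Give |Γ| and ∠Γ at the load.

Γ = (Z_L − Z_0)/(Z_L + Z_0) = (174 + j166)/(324 + j166)
|Γ| = 240/364 = 0.661

Γ ≈ 0.661 ∠ 16.5°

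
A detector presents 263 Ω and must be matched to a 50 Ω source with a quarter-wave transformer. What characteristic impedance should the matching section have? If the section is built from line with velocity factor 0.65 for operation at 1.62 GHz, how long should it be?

Z_qwt = √(Z_0·R_L) = √(50 × 263) = √13150
λ = 0.65·c/f = 0.12 m, so l = λ/4 = 0.0301 m

Z_qwt ≈ 115 Ω; length ≈ 3.01 cm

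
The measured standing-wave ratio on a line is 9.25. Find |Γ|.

|Γ| ≈ 0.805

|Γ| = (S − 1)/(S + 1) = (9.25 − 1)/(9.25 + 1) = 8.25/10.2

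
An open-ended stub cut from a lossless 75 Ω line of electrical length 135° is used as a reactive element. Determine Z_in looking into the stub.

Z_in ≈ +j75 Ω

tan(βl) = -1
For an open-ended stub, Z_in = −jZ_0·cot(βl) = −jZ_0/tan(βl)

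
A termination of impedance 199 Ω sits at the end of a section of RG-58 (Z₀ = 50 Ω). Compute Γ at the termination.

Γ = (Z_L − Z_0)/(Z_L + Z_0) = (199 − 50)/(199 + 50) = 149/249

Γ = 0.598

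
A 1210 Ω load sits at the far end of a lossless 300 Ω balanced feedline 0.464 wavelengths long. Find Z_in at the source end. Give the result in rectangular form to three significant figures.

Z_in ≈ 684 + j566 Ω

βl = 2π × 0.464 = 167°
tan(βl) = tan(167°) = -0.23
Z_in = Z_0·(Z_L + jZ_0·tanβl)/(Z_0 + jZ_L·tanβl)
     = 300·(1210 − j69)/(300 − j278)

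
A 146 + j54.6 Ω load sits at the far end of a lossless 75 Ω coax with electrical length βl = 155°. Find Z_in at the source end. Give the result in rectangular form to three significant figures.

Z_in ≈ 67.9 + j60.7 Ω

tan(βl) = tan(155°) = -0.466
Z_in = Z_0·(Z_L + jZ_0·tanβl)/(Z_0 + jZ_L·tanβl)
     = 75·(146 + j19.6)/(100 − j68.1)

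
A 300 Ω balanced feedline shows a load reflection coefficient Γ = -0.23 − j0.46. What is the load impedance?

Z_L ≈ 128 − j160 Ω

Z_L = Z_0·(1 + Γ)/(1 − Γ) = 300·(0.77 − j0.46)/(1.23 + j0.46)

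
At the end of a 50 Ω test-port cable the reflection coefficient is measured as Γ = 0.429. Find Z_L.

Z_L ≈ 125 Ω

Z_L = Z_0·(1 + Γ)/(1 − Γ) = 50·(1.43)/(0.571)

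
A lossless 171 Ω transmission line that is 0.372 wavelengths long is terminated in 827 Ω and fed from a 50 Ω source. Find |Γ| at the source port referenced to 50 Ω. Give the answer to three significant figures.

|Γ| ≈ 0.8

βl = 2π × 0.372 = 134°
tan(βl) = -1.04
Z_in = Z_0·(Z_L + jZ_0·tanβl)/(Z_0 + jZ_L·tanβl) = 65.5 + j152 Ω
Γ_s = (Z_in − Z_s)/(Z_in + Z_s) = (15.5 + j152)/(116 + j152), |Γ_s| = 0.8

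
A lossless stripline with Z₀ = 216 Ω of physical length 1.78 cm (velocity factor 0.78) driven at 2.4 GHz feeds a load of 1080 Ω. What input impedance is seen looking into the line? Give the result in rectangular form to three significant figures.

λ = v/f = 0.78·c / 2.4 GHz = 0.0975 m
βl = 2π·l/λ = 2π × 0.183 = 65.7°
tan(βl) = tan(65.7°) = 2.22
Z_in = Z_0·(Z_L + jZ_0·tanβl)/(Z_0 + jZ_L·tanβl)
     = 216·(1080 + j479)/(216 + j2390)

Z_in ≈ 51.6 − j92.8 Ω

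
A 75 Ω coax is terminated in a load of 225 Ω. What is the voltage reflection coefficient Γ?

Γ = 0.5

Γ = (Z_L − Z_0)/(Z_L + Z_0) = (225 − 75)/(225 + 75) = 150/300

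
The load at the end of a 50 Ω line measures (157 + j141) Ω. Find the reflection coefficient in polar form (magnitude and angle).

Γ = (Z_L − Z_0)/(Z_L + Z_0) = (107 + j141)/(207 + j141)
|Γ| = 177/250 = 0.707

Γ ≈ 0.707 ∠ 18.5°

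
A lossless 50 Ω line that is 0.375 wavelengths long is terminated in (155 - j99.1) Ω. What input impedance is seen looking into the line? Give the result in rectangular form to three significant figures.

Z_in ≈ 29.3 + j59.3 Ω

βl = 2π × 0.375 = 135°
tan(βl) = tan(135°) = -1
Z_in = Z_0·(Z_L + jZ_0·tanβl)/(Z_0 + jZ_L·tanβl)
     = 50·(155 − j149)/(-49.1 − j155)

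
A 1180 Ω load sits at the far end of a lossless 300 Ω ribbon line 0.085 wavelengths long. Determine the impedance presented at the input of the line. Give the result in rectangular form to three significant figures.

Z_in ≈ 248 − j400 Ω

βl = 2π × 0.085 = 30.6°
tan(βl) = tan(30.6°) = 0.591
Z_in = Z_0·(Z_L + jZ_0·tanβl)/(Z_0 + jZ_L·tanβl)
     = 300·(1180 + j177)/(300 + j698)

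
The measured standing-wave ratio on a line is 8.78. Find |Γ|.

|Γ| = (S − 1)/(S + 1) = (8.78 − 1)/(8.78 + 1) = 7.78/9.78

|Γ| ≈ 0.796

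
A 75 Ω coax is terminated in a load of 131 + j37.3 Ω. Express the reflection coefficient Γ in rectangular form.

Γ = (Z_L − Z_0)/(Z_L + Z_0) = (56 + j37.3)/(206 + j37.3)

Γ ≈ 0.295 + j0.128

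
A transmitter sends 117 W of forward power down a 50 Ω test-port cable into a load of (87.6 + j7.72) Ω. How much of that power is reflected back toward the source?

P_reflected ≈ 9.08 W

|Γ| = |(37.6 + j7.72)/(137.6 + j7.72)| = 0.279
|Γ|² = 0.0776
P_refl = |Γ|²·P_inc = 9.08 W, P_del = (1 − |Γ|²)·P_inc = 108 W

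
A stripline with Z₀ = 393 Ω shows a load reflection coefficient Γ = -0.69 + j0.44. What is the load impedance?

Z_L = Z_0·(1 + Γ)/(1 − Γ) = 393·(0.31 + j0.44)/(1.69 − j0.44)

Z_L ≈ 42.6 + j113 Ω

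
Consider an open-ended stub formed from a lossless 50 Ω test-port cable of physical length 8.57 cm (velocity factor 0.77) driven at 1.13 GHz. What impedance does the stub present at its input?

Z_in ≈ +j89.9 Ω

λ = v/f = 0.77·c / 1.13 GHz = 0.204 m
βl = 2π·l/λ = 2π × 0.419 = 151°
tan(βl) = -0.556
For an open-ended stub, Z_in = −jZ_0·cot(βl) = −jZ_0/tan(βl)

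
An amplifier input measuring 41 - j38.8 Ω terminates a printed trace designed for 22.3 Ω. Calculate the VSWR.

Γ = (Z_L − Z_0)/(Z_L + Z_0) = (18.7 − j38.8)/(63.3 − j38.8)
|Γ| = 43.1/74.2 = 0.58
VSWR = (1 + |Γ|)/(1 − |Γ|) = 1.58/0.42

VSWR ≈ 3.76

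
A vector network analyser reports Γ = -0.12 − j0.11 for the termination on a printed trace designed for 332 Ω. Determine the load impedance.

Z_L ≈ 255 − j57.7 Ω

Z_L = Z_0·(1 + Γ)/(1 − Γ) = 332·(0.88 − j0.11)/(1.12 + j0.11)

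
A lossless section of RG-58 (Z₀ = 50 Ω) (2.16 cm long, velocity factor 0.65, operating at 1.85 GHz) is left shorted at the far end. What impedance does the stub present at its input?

λ = v/f = 0.65·c / 1.85 GHz = 0.105 m
βl = 2π·l/λ = 2π × 0.205 = 73.8°
tan(βl) = 3.44
For a shorted stub, Z_in = jZ_0·tan(βl)

Z_in ≈ +j172 Ω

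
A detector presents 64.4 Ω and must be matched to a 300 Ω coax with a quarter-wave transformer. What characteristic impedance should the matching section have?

Z_qwt ≈ 139 Ω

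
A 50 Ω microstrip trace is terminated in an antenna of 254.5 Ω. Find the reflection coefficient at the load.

Γ = (Z_L − Z_0)/(Z_L + Z_0) = (254.5 − 50)/(254.5 + 50) = 204.5/304.5

Γ = 0.672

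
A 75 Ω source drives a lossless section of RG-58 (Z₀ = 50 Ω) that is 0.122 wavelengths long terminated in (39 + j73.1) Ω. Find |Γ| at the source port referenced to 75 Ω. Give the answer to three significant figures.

βl = 2π × 0.122 = 43.9°
tan(βl) = 0.963
Z_in = Z_0·(Z_L + jZ_0·tanβl)/(Z_0 + jZ_L·tanβl) = 103 − j108 Ω
Γ_s = (Z_in − Z_s)/(Z_in + Z_s) = (27.9 − j108)/(178 − j108), |Γ_s| = 0.535

|Γ| ≈ 0.535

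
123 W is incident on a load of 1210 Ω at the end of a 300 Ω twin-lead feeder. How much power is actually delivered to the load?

Γ = (1210 − 300)/(1210 + 300) = 0.603
|Γ|² = 0.363
P_refl = |Γ|²·P_inc = 44.7 W, P_del = (1 − |Γ|²)·P_inc = 78.3 W

P_delivered ≈ 78.3 W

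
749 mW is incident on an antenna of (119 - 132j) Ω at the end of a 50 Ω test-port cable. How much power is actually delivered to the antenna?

P_delivered ≈ 388 mW

|Γ| = |(69 − j132)/(169 − j132)| = 0.695
|Γ|² = 0.482
P_refl = |Γ|²·P_inc = 361 mW, P_del = (1 − |Γ|²)·P_inc = 388 mW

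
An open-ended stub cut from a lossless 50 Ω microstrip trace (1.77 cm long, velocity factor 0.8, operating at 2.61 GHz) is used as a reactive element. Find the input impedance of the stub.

Z_in ≈ −j18.9 Ω

λ = v/f = 0.8·c / 2.61 GHz = 0.092 m
βl = 2π·l/λ = 2π × 0.192 = 69.3°
tan(βl) = 2.65
For an open-ended stub, Z_in = −jZ_0·cot(βl) = −jZ_0/tan(βl)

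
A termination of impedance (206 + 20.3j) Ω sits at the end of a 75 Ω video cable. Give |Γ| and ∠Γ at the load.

Γ ≈ 0.471 ∠ 4.68°

Γ = (Z_L − Z_0)/(Z_L + Z_0) = (131 + j20.3)/(281 + j20.3)
|Γ| = 133/282 = 0.471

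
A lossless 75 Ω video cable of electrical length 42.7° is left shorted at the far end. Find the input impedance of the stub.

Z_in ≈ +j69.2 Ω

tan(βl) = 0.923
For a shorted stub, Z_in = jZ_0·tan(βl)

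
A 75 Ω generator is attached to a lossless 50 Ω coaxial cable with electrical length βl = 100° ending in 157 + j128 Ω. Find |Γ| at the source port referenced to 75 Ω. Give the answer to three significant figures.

tan(βl) = -5.67
Z_in = Z_0·(Z_L + jZ_0·tanβl)/(Z_0 + jZ_L·tanβl) = 9.33 + j0.684 Ω
Γ_s = (Z_in − Z_s)/(Z_in + Z_s) = (-65.7 + j0.684)/(84.3 + j0.684), |Γ_s| = 0.779

|Γ| ≈ 0.779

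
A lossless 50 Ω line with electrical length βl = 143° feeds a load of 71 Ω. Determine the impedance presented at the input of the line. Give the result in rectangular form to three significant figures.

tan(βl) = tan(143°) = -0.754
Z_in = Z_0·(Z_L + jZ_0·tanβl)/(Z_0 + jZ_L·tanβl)
     = 50·(71 − j37.7)/(50 − j53.5)

Z_in ≈ 51.9 + j17.9 Ω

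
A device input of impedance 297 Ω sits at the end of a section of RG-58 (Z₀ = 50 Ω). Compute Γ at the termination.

Γ = (Z_L − Z_0)/(Z_L + Z_0) = (297 − 50)/(297 + 50) = 247/347

Γ = 0.712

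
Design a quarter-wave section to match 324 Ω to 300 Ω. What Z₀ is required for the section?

Z_qwt ≈ 312 Ω

Z_qwt = √(Z_0·R_L) = √(300 × 324) = √97200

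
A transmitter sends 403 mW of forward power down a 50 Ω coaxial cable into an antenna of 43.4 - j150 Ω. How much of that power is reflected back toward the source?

P_reflected ≈ 291 mW

|Γ| = |(-6.6 − j150)/(93.4 − j150)| = 0.85
|Γ|² = 0.722
P_refl = |Γ|²·P_inc = 291 mW, P_del = (1 − |Γ|²)·P_inc = 112 mW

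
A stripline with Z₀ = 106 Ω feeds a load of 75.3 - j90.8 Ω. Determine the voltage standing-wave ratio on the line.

VSWR ≈ 2.79

Γ = (Z_L − Z_0)/(Z_L + Z_0) = (-30.7 − j90.8)/(181.3 − j90.8)
|Γ| = 95.8/203 = 0.473
VSWR = (1 + |Γ|)/(1 − |Γ|) = 1.47/0.527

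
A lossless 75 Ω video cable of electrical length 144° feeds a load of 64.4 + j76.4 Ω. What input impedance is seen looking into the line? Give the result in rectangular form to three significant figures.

tan(βl) = tan(144°) = -0.727
Z_in = Z_0·(Z_L + jZ_0·tanβl)/(Z_0 + jZ_L·tanβl)
     = 75·(64.4 + j21.9)/(131 − j46.8)

Z_in ≈ 28.8 + j22.9 Ω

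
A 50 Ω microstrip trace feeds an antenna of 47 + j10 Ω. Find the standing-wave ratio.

VSWR ≈ 1.24

Γ = (Z_L − Z_0)/(Z_L + Z_0) = (-3 + j10)/(97 + j10)
|Γ| = 10.4/97.5 = 0.107
VSWR = (1 + |Γ|)/(1 − |Γ|) = 1.11/0.893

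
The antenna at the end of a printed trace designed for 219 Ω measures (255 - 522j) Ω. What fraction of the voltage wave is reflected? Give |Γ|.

Γ = (Z_L − Z_0)/(Z_L + Z_0) = (36 − j522)/(474 − j522)
|Γ| = 523/705

|Γ| ≈ 0.742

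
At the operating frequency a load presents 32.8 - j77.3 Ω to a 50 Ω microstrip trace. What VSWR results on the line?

Γ = (Z_L − Z_0)/(Z_L + Z_0) = (-17.2 − j77.3)/(82.8 − j77.3)
|Γ| = 79.2/113 = 0.699
VSWR = (1 + |Γ|)/(1 − |Γ|) = 1.7/0.301

VSWR ≈ 5.65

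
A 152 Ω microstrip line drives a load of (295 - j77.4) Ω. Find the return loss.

RL ≈ 8.91 dB

Γ = (143 − j77.4)/(447 − j77.4), |Γ| = 0.358
RL = −20·log₁₀|Γ| = −20·log₁₀(0.358)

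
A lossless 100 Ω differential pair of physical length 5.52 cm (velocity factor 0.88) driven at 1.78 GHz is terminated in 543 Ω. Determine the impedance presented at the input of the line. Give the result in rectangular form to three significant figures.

λ = v/f = 0.88·c / 1.78 GHz = 0.148 m
βl = 2π·l/λ = 2π × 0.372 = 134°
tan(βl) = tan(134°) = -1.04
Z_in = Z_0·(Z_L + jZ_0·tanβl)/(Z_0 + jZ_L·tanβl)
     = 100·(543 − j104)/(100 − j563)

Z_in ≈ 34.5 + j90.4 Ω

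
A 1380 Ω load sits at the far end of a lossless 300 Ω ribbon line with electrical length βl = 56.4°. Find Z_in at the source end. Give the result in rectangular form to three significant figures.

tan(βl) = tan(56.4°) = 1.51
Z_in = Z_0·(Z_L + jZ_0·tanβl)/(Z_0 + jZ_L·tanβl)
     = 300·(1380 + j452)/(300 + j2080)

Z_in ≈ 92.1 − j186 Ω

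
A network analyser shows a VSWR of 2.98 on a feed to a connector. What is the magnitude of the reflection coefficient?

|Γ| = (S − 1)/(S + 1) = (2.98 − 1)/(2.98 + 1) = 1.98/3.98

|Γ| ≈ 0.497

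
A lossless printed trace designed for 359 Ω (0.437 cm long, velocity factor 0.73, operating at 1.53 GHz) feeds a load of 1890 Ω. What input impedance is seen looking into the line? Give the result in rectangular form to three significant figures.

Z_in ≈ 959 − j911 Ω

λ = v/f = 0.73·c / 1.53 GHz = 0.143 m
βl = 2π·l/λ = 2π × 0.0305 = 11°
tan(βl) = tan(11°) = 0.194
Z_in = Z_0·(Z_L + jZ_0·tanβl)/(Z_0 + jZ_L·tanβl)
     = 359·(1890 + j69.7)/(359 + j367)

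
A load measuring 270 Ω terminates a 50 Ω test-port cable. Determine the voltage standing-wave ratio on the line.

VSWR ≈ 5.4

For a purely resistive load, VSWR = R_L/Z_0 or Z_0/R_L (whichever > 1) = 270/50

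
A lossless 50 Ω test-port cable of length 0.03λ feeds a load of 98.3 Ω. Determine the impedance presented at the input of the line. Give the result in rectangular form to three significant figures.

βl = 2π × 0.03 = 10.8°
tan(βl) = tan(10.8°) = 0.191
Z_in = Z_0·(Z_L + jZ_0·tanβl)/(Z_0 + jZ_L·tanβl)
     = 50·(98.3 + j9.54)/(50 + j18.8)

Z_in ≈ 89.3 − j24 Ω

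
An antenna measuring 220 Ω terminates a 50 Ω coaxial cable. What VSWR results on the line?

Γ = (220 − 50)/(220 + 50) = 0.63
VSWR = (1 + 0.63)/(1 − 0.63)

VSWR ≈ 4.4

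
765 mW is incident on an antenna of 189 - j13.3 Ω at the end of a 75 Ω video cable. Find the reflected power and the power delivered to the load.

P_reflected ≈ 144 mW; P_delivered ≈ 621 mW

|Γ| = |(114 − j13.3)/(264 − j13.3)| = 0.434
|Γ|² = 0.189
P_refl = |Γ|²·P_inc = 144 mW, P_del = (1 − |Γ|²)·P_inc = 621 mW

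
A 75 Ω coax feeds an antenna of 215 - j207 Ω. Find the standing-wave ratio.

VSWR ≈ 5.7

Γ = (Z_L − Z_0)/(Z_L + Z_0) = (140 − j207)/(290 − j207)
|Γ| = 250/356 = 0.701
VSWR = (1 + |Γ|)/(1 − |Γ|) = 1.7/0.299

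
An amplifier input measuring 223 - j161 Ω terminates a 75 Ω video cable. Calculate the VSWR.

VSWR ≈ 4.64

Γ = (Z_L − Z_0)/(Z_L + Z_0) = (148 − j161)/(298 − j161)
|Γ| = 219/339 = 0.646
VSWR = (1 + |Γ|)/(1 − |Γ|) = 1.65/0.354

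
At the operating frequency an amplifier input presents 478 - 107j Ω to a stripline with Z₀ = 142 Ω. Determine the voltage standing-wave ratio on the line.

VSWR ≈ 3.55

Γ = (Z_L − Z_0)/(Z_L + Z_0) = (336 − j107)/(620 − j107)
|Γ| = 353/629 = 0.56
VSWR = (1 + |Γ|)/(1 − |Γ|) = 1.56/0.44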